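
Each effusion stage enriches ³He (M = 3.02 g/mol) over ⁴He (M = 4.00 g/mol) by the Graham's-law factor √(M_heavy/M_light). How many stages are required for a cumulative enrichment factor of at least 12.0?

18

Per stage α = (4.00/3.02)^(1/2) = 1.32450^0.5, giving ln α = 0.1405.
Need α^N ≥ 12.0 ⇒ N ≥ ln(12.0) / ln α = 2.485 / 0.1405 = 17.68.
Minimum whole number of stages: N = 18.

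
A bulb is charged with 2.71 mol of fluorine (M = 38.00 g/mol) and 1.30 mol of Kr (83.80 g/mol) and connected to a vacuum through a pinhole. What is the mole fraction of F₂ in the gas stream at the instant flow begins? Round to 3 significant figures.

0.756

Rate_i ∝ x_i/√M_i (Graham's law weighted by mole fraction), so the effusate composition follows n_i/√M_i.
Mole fraction of F₂ in the effusate = (n_F₂/√M_F₂) / (n_F₂/√M_F₂ + n_Kr/√M_Kr)
= (2.71/√38.00) / (2.71/√38.00 + 1.30/√83.80) = 0.4396/(0.4396 + 0.1420) = 0.756.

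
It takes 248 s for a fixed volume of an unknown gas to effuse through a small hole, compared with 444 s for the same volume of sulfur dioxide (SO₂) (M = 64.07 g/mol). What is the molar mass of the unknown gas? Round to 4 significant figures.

19.99 g/mol

Graham's law gives t_X/t_SO₂ = √(M_X/M_SO₂).
248/444 = 0.5586 = √(M_X/64.07)
M_X = 64.07 × 0.5586² = 64.07 × 0.3120 = 19.99 g/mol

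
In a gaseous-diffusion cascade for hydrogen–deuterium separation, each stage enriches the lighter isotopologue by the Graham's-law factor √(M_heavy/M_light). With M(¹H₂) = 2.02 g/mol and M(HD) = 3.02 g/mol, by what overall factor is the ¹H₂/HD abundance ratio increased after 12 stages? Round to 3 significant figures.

After 12 stages the ratio has grown by (√(3.02/2.02))^12 = (3.02/2.02)^(12/2).
= 1.49505^6 = 11.2.

11.2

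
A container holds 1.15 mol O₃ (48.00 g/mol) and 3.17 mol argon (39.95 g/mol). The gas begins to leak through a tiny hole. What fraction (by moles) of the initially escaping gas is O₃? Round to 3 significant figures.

0.249

Effusion rate of each component ∝ n_i/√M_i (partial pressure × 1/√M).
Mole fraction of O₃ in the effusate = (n_O₃/√M_O₃) / (n_O₃/√M_O₃ + n_Ar/√M_Ar)
= (1.15/√48.00) / (1.15/√48.00 + 3.17/√39.95) = 0.1660/(0.1660 + 0.5015) = 0.249.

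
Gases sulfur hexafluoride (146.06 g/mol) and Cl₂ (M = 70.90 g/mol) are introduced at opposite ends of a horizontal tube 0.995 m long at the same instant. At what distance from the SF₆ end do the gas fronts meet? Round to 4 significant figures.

0.4086 m

The fronts meet when d_SF₆ + d_Cl₂ = L with d_SF₆/d_Cl₂ = √(M_Cl₂/M_SF₆) (Graham's law). Here √(M_Cl₂/M_SF₆) = √(70.90/146.06) = 0.6967.
With d_SF₆ + d_Cl₂ = 0.995 m, d_Cl₂ = 0.995/(1 + 0.6967) = 0.5864 m.
d_SF₆ = 0.995 − 0.5864 = 0.4086 m.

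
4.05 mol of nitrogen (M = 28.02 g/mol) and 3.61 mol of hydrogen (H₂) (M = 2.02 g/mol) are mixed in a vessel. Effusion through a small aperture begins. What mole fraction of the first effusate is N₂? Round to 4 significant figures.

0.2315

The effusion rate of species i is ∝ p_i/√M_i ∝ n_i/√M_i.
So x_N₂ in the escaping gas = (n_N₂/√M_N₂) / Σ(n_i/√M_i)
= (4.05/√28.02) / (4.05/√28.02 + 3.61/√2.02) = 0.7651/(0.7651 + 2.540) = 0.2315.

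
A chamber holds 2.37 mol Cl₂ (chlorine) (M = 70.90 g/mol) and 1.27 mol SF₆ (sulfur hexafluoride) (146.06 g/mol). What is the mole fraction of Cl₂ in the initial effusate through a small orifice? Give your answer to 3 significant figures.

0.728

The effusion rate of species i is ∝ p_i/√M_i ∝ n_i/√M_i.
x_Cl₂(eff) = (n_Cl₂/√M_Cl₂) / (n_Cl₂/√M_Cl₂ + n_SF₆/√M_SF₆)
= (2.37/√70.90) / (2.37/√70.90 + 1.27/√146.06) = 0.2815/(0.2815 + 0.1051) = 0.728.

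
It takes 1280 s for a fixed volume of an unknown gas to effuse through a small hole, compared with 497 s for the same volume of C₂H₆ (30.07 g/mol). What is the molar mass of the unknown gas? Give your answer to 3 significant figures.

Using Graham's law: t_X/t_C₂H₆ = √(M_X/M_C₂H₆).
1280/497 = 2.575 = √(M_X/30.07)
M_X = 30.07 × 2.575² = 30.07 × 6.633 = 199 g/mol

199 g/mol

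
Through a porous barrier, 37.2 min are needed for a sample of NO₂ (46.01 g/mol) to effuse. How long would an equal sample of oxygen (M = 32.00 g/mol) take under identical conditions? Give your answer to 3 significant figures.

31.0 min

Since effusion rate ∝ 1/√M, t_O₂/t_NO₂ = √(M_O₂/M_NO₂) = √(32.00/46.01) = √0.6955 = 0.8340.
So the time for O₂ is 37.2 × 0.8340 = 31.0 min.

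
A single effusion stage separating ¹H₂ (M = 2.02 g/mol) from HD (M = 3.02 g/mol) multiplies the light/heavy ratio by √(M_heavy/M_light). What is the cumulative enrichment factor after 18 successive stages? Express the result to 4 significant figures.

After 18 stages the ratio has grown by (√(3.02/2.02))^18 = (3.02/2.02)^(18/2).
= 1.49505^9 = 37.32.

37.32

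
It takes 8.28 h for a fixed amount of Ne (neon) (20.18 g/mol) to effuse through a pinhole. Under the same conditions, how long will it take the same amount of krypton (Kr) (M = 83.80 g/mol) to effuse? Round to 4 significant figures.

16.87 h

Graham's law gives t_Kr/t_Ne = √(M_Kr/M_Ne) = √(83.80/20.18) = √4.153 = 2.038.
So the time for Kr is 8.28 × 2.038 = 16.87 h.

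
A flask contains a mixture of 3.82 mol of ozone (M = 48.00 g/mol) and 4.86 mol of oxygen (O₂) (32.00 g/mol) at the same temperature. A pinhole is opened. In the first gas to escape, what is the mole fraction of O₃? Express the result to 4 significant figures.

0.3909

Rate_i ∝ x_i/√M_i (Graham's law weighted by mole fraction), so the effusate composition follows n_i/√M_i.
Mole fraction of O₃ in the effusate = (n_O₃/√M_O₃) / (n_O₃/√M_O₃ + n_O₂/√M_O₂)
= (3.82/√48.00) / (3.82/√48.00 + 4.86/√32.00) = 0.5514/(0.5514 + 0.8591) = 0.3909.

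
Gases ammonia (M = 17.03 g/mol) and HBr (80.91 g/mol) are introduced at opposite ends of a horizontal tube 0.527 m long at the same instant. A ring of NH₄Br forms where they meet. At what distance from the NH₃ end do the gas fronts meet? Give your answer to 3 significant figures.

The fronts meet when d_NH₃ + d_HBr = L with d_NH₃/d_HBr = √(M_HBr/M_NH₃) (Graham's law). Here √(M_HBr/M_NH₃) = √(80.91/17.03) = 2.180.
With d_NH₃ + d_HBr = 0.527 m, d_HBr = 0.527/(1 + 2.180) = 0.1657 m.
d_NH₃ = 0.527 − 0.1657 = 0.361 m.

0.361 m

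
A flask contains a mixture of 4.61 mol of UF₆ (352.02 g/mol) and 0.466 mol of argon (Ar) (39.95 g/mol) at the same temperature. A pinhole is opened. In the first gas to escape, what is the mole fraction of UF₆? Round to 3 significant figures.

0.769

Rate_i ∝ x_i/√M_i (Graham's law weighted by mole fraction), so the effusate composition follows n_i/√M_i.
So x_UF₆ in the escaping gas = (n_UF₆/√M_UF₆) / Σ(n_i/√M_i)
= (4.61/√352.02) / (4.61/√352.02 + 0.466/√39.95) = 0.2457/(0.2457 + 0.07373) = 0.769.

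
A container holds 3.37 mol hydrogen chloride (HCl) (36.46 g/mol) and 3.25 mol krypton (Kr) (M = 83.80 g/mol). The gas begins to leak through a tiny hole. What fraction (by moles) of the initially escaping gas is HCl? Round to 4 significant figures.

0.6112

Effusion rate of each component ∝ n_i/√M_i (partial pressure × 1/√M).
Mole fraction of HCl in the effusate = (n_HCl/√M_HCl) / (n_HCl/√M_HCl + n_Kr/√M_Kr)
= (3.37/√36.46) / (3.37/√36.46 + 3.25/√83.80) = 0.5581/(0.5581 + 0.3550) = 0.6112.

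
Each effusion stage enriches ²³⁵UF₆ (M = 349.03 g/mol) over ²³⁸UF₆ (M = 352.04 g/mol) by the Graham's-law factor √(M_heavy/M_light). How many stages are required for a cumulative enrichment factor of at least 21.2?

With α = √(352.04/349.03) per stage, ln α = ½ ln(1.00862) = 0.004293.
Need α^N ≥ 21.2 ⇒ N ≥ ln(21.2) / ln α = 3.054 / 0.004293 = 711.31.
Rounding up, N = 712 stages.

712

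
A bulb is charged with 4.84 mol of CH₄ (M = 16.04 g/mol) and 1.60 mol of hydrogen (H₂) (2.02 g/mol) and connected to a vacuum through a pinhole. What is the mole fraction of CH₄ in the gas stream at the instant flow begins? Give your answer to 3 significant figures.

The effusion rate of species i is ∝ p_i/√M_i ∝ n_i/√M_i.
Mole fraction of CH₄ in the effusate = (n_CH₄/√M_CH₄) / (n_CH₄/√M_CH₄ + n_H₂/√M_H₂)
= (4.84/√16.04) / (4.84/√16.04 + 1.60/√2.02) = 1.208/(1.208 + 1.126) = 0.518.

0.518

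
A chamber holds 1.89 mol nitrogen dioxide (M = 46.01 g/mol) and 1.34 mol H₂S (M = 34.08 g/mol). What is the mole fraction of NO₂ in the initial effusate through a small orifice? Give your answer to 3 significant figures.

0.548

Each component's effusion rate ∝ (its partial pressure)·(1/√M) ∝ n_i/√M_i.
So x_NO₂ in the escaping gas = (n_NO₂/√M_NO₂) / Σ(n_i/√M_i)
= (1.89/√46.01) / (1.89/√46.01 + 1.34/√34.08) = 0.2786/(0.2786 + 0.2295) = 0.548.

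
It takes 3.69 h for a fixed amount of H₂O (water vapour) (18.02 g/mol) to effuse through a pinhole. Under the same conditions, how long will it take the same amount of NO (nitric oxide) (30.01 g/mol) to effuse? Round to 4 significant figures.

4.762 h

From Graham's law, t_NO/t_H₂O = √(M_NO/M_H₂O) = √(30.01/18.02) = √1.665 = 1.290.
So the time for NO is 3.69 × 1.290 = 4.762 h.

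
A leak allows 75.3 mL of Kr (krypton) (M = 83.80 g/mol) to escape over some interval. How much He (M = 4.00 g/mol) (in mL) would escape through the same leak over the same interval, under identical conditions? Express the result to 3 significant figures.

345 mL

Using Graham's law: rate_He/rate_Kr = √(M_Kr/M_He) = √(83.80/4.00) = √20.95 = 4.577.
So the volume for He is 75.3 × 4.577 = 345 mL.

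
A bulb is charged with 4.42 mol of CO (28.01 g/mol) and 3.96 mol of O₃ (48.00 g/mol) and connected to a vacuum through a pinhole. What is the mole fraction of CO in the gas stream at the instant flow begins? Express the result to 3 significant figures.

Each component's effusion rate ∝ (its partial pressure)·(1/√M) ∝ n_i/√M_i.
x_CO(eff) = (n_CO/√M_CO) / (n_CO/√M_CO + n_O₃/√M_O₃)
= (4.42/√28.01) / (4.42/√28.01 + 3.96/√48.00) = 0.8352/(0.8352 + 0.5716) = 0.594.

0.594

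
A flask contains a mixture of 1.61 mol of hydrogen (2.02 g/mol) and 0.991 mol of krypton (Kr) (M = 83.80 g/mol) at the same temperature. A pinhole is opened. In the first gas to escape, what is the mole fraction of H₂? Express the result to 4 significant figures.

0.9128

The effusion rate of species i is ∝ p_i/√M_i ∝ n_i/√M_i.
x_H₂(eff) = (n_H₂/√M_H₂) / (n_H₂/√M_H₂ + n_Kr/√M_Kr)
= (1.61/√2.02) / (1.61/√2.02 + 0.991/√83.80) = 1.133/(1.133 + 0.1083) = 0.9128.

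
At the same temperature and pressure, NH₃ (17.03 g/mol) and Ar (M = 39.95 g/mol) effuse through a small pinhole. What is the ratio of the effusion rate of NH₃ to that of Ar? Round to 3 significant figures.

Graham's law gives rate_NH₃/rate_Ar = √(M_Ar/M_NH₃) = √(39.95/17.03) = √2.346 = 1.53.

1.53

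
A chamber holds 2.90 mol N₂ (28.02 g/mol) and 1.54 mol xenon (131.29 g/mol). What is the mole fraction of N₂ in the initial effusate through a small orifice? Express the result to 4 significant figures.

0.8030

Rate_i ∝ x_i/√M_i (Graham's law weighted by mole fraction), so the effusate composition follows n_i/√M_i.
So x_N₂ in the escaping gas = (n_N₂/√M_N₂) / Σ(n_i/√M_i)
= (2.90/√28.02) / (2.90/√28.02 + 1.54/√131.29) = 0.5479/(0.5479 + 0.1344) = 0.8030.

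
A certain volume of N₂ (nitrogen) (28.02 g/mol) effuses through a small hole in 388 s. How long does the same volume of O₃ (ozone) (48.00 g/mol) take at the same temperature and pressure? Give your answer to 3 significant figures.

508 s

Graham's law gives t_O₃/t_N₂ = √(M_O₃/M_N₂) = √(48.00/28.02) = √1.713 = 1.309.
So the time for O₃ is 388 × 1.309 = 508 s.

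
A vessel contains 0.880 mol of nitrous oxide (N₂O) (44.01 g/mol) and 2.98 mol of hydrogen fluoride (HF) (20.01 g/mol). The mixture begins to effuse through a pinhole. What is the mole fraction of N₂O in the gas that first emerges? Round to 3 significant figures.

Effusion rate of each component ∝ n_i/√M_i (partial pressure × 1/√M).
Mole fraction of N₂O in the effusate = (n_N₂O/√M_N₂O) / (n_N₂O/√M_N₂O + n_HF/√M_HF)
= (0.880/√44.01) / (0.880/√44.01 + 2.98/√20.01) = 0.1326/(0.1326 + 0.6662) = 0.166.

0.166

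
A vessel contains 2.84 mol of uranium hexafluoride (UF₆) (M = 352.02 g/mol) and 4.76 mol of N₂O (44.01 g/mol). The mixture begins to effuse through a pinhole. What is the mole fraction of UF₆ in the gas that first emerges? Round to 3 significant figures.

Each component's effusion rate ∝ (its partial pressure)·(1/√M) ∝ n_i/√M_i.
Mole fraction of UF₆ in the effusate = (n_UF₆/√M_UF₆) / (n_UF₆/√M_UF₆ + n_N₂O/√M_N₂O)
= (2.84/√352.02) / (2.84/√352.02 + 4.76/√44.01) = 0.1514/(0.1514 + 0.7175) = 0.174.

0.174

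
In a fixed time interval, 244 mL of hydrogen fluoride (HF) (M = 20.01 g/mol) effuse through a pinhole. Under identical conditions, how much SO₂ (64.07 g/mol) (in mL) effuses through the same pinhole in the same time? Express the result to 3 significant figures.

By Graham's law, rate_SO₂/rate_HF = √(M_HF/M_SO₂) = √(20.01/64.07) = √0.3123 = 0.5589.
So the volume for SO₂ is 244 × 0.5589 = 136 mL.

136 mL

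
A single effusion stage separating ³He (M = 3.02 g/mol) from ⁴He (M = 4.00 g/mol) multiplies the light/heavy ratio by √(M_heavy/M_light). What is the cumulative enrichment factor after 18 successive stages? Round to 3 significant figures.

12.5

Each stage multiplies the ratio by α = √(4.00/3.02), so after 18 stages the overall factor is α^18 = (4.00/3.02)^(18/2).
= 1.32450^9 = 12.5.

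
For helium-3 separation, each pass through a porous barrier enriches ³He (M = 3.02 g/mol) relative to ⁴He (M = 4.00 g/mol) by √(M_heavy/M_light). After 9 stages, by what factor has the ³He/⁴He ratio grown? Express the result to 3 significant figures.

3.54

Each stage multiplies the ratio by α = √(4.00/3.02), so after 9 stages the overall factor is α^9 = (4.00/3.02)^(9/2).
= 1.32450^(9/2) = 3.54.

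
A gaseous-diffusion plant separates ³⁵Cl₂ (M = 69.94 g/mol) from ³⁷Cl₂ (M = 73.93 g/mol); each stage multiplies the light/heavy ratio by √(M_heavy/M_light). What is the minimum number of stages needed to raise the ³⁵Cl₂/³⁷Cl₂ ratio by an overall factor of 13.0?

93

Single-stage factor α = √(73.93/69.94), so ln α = ½ ln(1.05705) = 0.02774.
Need α^N ≥ 13.0 ⇒ N ≥ ln(13.0) / ln α = 2.565 / 0.02774 = 92.46.
So at least 93 stages are needed.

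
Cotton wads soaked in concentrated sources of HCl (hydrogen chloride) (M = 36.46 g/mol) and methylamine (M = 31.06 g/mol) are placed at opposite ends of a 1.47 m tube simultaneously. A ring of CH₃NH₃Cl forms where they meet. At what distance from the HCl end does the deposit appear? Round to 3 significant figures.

0.706 m

The fronts meet when d_HCl + d_CH₃NH₂ = L with d_HCl/d_CH₃NH₂ = √(M_CH₃NH₂/M_HCl) (Graham's law). Here √(M_CH₃NH₂/M_HCl) = √(31.06/36.46) = 0.9230.
With d_HCl + d_CH₃NH₂ = 1.47 m, d_CH₃NH₂ = 1.47/(1 + 0.9230) = 0.7644 m.
d_HCl = 1.47 − 0.7644 = 0.706 m.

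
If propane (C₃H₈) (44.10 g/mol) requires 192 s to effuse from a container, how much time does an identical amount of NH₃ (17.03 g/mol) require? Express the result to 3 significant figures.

Using Graham's law: t_NH₃/t_C₃H₈ = √(M_NH₃/M_C₃H₈) = √(17.03/44.10) = √0.3862 = 0.6214.
So the time for NH₃ is 192 × 0.6214 = 119 s.

119 s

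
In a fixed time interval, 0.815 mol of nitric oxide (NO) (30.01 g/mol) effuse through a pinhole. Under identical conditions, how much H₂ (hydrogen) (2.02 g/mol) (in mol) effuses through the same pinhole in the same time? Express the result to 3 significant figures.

3.14 mol

Using Graham's law: rate_H₂/rate_NO = √(M_NO/M_H₂) = √(30.01/2.02) = √14.86 = 3.854.
So the amount for H₂ is 0.815 × 3.854 = 3.14 mol.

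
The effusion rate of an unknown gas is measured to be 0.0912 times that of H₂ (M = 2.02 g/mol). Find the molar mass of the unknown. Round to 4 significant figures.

Using Graham's law: rate_X/rate_H₂ = √(M_H₂/M_X).
0.0912 = √(2.02/M_X)
M_X = 2.02 / 0.0912² = 2.02 / 0.008317 = 242.9 g/mol

242.9 g/mol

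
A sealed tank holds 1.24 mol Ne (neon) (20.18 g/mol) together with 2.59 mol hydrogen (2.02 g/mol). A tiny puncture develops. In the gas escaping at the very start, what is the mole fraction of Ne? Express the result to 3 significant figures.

0.132

Effusion rate of each component ∝ n_i/√M_i (partial pressure × 1/√M).
x_Ne(eff) = (n_Ne/√M_Ne) / (n_Ne/√M_Ne + n_H₂/√M_H₂)
= (1.24/√20.18) / (1.24/√20.18 + 2.59/√2.02) = 0.2760/(0.2760 + 1.822) = 0.132.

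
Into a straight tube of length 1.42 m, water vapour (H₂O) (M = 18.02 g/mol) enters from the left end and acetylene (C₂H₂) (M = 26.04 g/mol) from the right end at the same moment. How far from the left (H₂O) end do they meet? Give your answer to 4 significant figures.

0.7752 m

The fronts meet when d_H₂O + d_C₂H₂ = L with d_H₂O/d_C₂H₂ = √(M_C₂H₂/M_H₂O) (Graham's law). Here √(M_C₂H₂/M_H₂O) = √(26.04/18.02) = 1.202.
With d_H₂O + d_C₂H₂ = 1.42 m, d_C₂H₂ = 1.42/(1 + 1.202) = 0.6448 m.
d_H₂O = 1.42 − 0.6448 = 0.7752 m.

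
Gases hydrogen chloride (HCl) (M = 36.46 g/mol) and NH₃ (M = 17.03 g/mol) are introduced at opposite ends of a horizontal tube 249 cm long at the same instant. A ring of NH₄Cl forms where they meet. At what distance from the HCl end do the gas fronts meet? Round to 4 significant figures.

101.1 cm

The fronts meet when d_HCl + d_NH₃ = L with d_HCl/d_NH₃ = √(M_NH₃/M_HCl) (Graham's law). Here √(M_NH₃/M_HCl) = √(17.03/36.46) = 0.6834.
With d_HCl + d_NH₃ = 249 cm, d_NH₃ = 249/(1 + 0.6834) = 147.9 cm.
d_HCl = 249 − 147.9 = 101.1 cm.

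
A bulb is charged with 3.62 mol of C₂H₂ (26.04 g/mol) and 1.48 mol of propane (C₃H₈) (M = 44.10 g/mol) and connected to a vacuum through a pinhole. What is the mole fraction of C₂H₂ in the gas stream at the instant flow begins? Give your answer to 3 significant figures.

Rate_i ∝ x_i/√M_i (Graham's law weighted by mole fraction), so the effusate composition follows n_i/√M_i.
So x_C₂H₂ in the escaping gas = (n_C₂H₂/√M_C₂H₂) / Σ(n_i/√M_i)
= (3.62/√26.04) / (3.62/√26.04 + 1.48/√44.10) = 0.7094/(0.7094 + 0.2229) = 0.761.

0.761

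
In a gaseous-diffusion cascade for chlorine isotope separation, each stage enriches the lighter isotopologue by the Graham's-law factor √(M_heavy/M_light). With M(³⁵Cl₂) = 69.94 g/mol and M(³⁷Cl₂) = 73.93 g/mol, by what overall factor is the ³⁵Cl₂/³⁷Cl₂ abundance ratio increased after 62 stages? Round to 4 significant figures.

The single-stage factor is √(M_heavy/M_light), so 62 stages give [√(73.93/69.94)]^62 = (73.93/69.94)^(62/2).
= 1.05705^31 = 5.584.

5.584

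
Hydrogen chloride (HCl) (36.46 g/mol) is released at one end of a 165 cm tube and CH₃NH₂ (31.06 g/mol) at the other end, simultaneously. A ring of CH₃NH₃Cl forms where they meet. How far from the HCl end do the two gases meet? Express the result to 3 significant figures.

The fronts meet when d_HCl + d_CH₃NH₂ = L with d_HCl/d_CH₃NH₂ = √(M_CH₃NH₂/M_HCl) (Graham's law). Here √(M_CH₃NH₂/M_HCl) = √(31.06/36.46) = 0.9230.
With d_HCl + d_CH₃NH₂ = 165 cm, d_CH₃NH₂ = 165/(1 + 0.9230) = 85.80 cm.
d_HCl = 165 − 85.80 = 79.2 cm.

79.2 cm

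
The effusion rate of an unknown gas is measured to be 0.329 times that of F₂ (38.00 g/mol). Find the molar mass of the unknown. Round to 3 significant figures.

Using Graham's law: rate_X/rate_F₂ = √(M_F₂/M_X).
0.329 = √(38.00/M_X)
M_X = 38.00 / 0.329² = 38.00 / 0.1082 = 351 g/mol

351 g/mol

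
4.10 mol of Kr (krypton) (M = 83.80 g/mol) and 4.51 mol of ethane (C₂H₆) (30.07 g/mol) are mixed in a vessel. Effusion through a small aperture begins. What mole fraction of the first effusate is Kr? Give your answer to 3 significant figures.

Each component's effusion rate ∝ (its partial pressure)·(1/√M) ∝ n_i/√M_i.
Mole fraction of Kr in the effusate = (n_Kr/√M_Kr) / (n_Kr/√M_Kr + n_C₂H₆/√M_C₂H₆)
= (4.10/√83.80) / (4.10/√83.80 + 4.51/√30.07) = 0.4479/(0.4479 + 0.8225) = 0.353.

0.353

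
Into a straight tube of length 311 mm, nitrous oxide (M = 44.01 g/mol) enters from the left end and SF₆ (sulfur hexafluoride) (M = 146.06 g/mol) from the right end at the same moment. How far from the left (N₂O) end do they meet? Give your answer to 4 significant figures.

200.8 mm

In equal time, each gas travels a distance ∝ its rate ∝ 1/√M, so d_N₂O/d_SF₆ = √(M_SF₆/M_N₂O) = √(146.06/44.01) = 1.822.
With d_N₂O + d_SF₆ = 311 mm, d_SF₆ = 311/(1 + 1.822) = 110.2 mm.
d_N₂O = 311 − 110.2 = 200.8 mm.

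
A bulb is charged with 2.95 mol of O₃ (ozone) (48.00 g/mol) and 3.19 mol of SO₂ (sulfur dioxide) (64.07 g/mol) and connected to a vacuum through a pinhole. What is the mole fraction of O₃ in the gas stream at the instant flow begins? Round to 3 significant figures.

0.517

The effusion rate of species i is ∝ p_i/√M_i ∝ n_i/√M_i.
So x_O₃ in the escaping gas = (n_O₃/√M_O₃) / Σ(n_i/√M_i)
= (2.95/√48.00) / (2.95/√48.00 + 3.19/√64.07) = 0.4258/(0.4258 + 0.3985) = 0.517.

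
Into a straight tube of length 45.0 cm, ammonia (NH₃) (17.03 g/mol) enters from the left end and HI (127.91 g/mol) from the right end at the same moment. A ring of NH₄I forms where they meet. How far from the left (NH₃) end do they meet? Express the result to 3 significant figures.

33.0 cm

Graham's law gives d_NH₃/d_HI = rate_NH₃/rate_HI = √(M_HI/M_NH₃) = √(127.91/17.03) = 2.741.
With d_NH₃ + d_HI = 45.0 cm, d_HI = 45.0/(1 + 2.741) = 12.03 cm.
d_NH₃ = 45.0 − 12.03 = 33.0 cm.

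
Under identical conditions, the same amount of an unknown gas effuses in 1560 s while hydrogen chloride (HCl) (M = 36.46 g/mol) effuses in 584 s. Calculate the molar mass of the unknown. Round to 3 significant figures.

260 g/mol

By Graham's law, t_X/t_HCl = √(M_X/M_HCl).
1560/584 = 2.671 = √(M_X/36.46)
M_X = 36.46 × 2.671² = 36.46 × 7.135 = 260 g/mol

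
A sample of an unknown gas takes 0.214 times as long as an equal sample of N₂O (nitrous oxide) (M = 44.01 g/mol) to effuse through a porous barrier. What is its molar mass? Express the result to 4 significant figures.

Graham's law gives t_X/t_N₂O = √(M_X/M_N₂O).
0.214 = √(M_X/44.01)
M_X = 44.01 × 0.214² = 44.01 × 0.04580 = 2.015 g/mol

2.015 g/mol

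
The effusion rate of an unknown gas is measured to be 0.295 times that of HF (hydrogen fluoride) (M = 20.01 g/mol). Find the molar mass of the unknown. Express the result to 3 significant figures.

Using Graham's law: rate_X/rate_HF = √(M_HF/M_X).
0.295 = √(20.01/M_X)
M_X = 20.01 / 0.295² = 20.01 / 0.08702 = 230 g/mol

230 g/mol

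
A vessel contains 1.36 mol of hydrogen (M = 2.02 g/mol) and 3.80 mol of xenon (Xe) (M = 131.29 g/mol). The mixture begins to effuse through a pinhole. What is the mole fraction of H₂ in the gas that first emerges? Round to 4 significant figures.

Rate_i ∝ x_i/√M_i (Graham's law weighted by mole fraction), so the effusate composition follows n_i/√M_i.
x_H₂(eff) = (n_H₂/√M_H₂) / (n_H₂/√M_H₂ + n_Xe/√M_Xe)
= (1.36/√2.02) / (1.36/√2.02 + 3.80/√131.29) = 0.9569/(0.9569 + 0.3316) = 0.7426.

0.7426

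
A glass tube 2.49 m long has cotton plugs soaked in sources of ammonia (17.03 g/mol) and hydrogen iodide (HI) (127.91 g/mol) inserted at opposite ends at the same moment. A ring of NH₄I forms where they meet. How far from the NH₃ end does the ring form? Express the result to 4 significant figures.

1.824 m

Graham's law gives d_NH₃/d_HI = rate_NH₃/rate_HI = √(M_HI/M_NH₃) = √(127.91/17.03) = 2.741.
With d_NH₃ + d_HI = 2.49 m, d_HI = 2.49/(1 + 2.741) = 0.6657 m.
d_NH₃ = 2.49 − 0.6657 = 1.824 m.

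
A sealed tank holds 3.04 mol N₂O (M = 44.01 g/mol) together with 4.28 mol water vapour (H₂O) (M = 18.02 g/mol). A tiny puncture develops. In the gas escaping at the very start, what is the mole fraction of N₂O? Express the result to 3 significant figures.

Each component's effusion rate ∝ (its partial pressure)·(1/√M) ∝ n_i/√M_i.
x_N₂O(eff) = (n_N₂O/√M_N₂O) / (n_N₂O/√M_N₂O + n_H₂O/√M_H₂O)
= (3.04/√44.01) / (3.04/√44.01 + 4.28/√18.02) = 0.4582/(0.4582 + 1.008) = 0.312.

0.312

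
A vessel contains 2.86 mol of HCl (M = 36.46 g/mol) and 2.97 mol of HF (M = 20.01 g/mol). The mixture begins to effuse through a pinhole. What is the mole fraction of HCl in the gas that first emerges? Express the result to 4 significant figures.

0.4164

Rate_i ∝ x_i/√M_i (Graham's law weighted by mole fraction), so the effusate composition follows n_i/√M_i.
So x_HCl in the escaping gas = (n_HCl/√M_HCl) / Σ(n_i/√M_i)
= (2.86/√36.46) / (2.86/√36.46 + 2.97/√20.01) = 0.4737/(0.4737 + 0.6639) = 0.4164.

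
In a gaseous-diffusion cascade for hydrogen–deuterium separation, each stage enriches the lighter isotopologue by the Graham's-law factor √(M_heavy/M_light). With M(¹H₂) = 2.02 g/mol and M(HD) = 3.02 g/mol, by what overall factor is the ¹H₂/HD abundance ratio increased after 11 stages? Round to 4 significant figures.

Overall factor = α^11 with α = √(3.02/2.02), i.e. (3.02/2.02)^(11/2).
= 1.49505^(11/2) = 9.133.

9.133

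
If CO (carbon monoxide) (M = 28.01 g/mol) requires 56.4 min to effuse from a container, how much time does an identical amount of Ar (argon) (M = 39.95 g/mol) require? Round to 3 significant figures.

67.4 min

From Graham's law, t_Ar/t_CO = √(M_Ar/M_CO) = √(39.95/28.01) = √1.426 = 1.194.
So the time for Ar is 56.4 × 1.194 = 67.4 min.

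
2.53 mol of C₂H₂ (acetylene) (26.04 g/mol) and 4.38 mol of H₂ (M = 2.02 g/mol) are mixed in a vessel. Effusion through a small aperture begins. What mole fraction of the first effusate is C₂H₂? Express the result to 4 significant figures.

0.1386

Rate_i ∝ x_i/√M_i (Graham's law weighted by mole fraction), so the effusate composition follows n_i/√M_i.
x_C₂H₂(eff) = (n_C₂H₂/√M_C₂H₂) / (n_C₂H₂/√M_C₂H₂ + n_H₂/√M_H₂)
= (2.53/√26.04) / (2.53/√26.04 + 4.38/√2.02) = 0.4958/(0.4958 + 3.082) = 0.1386.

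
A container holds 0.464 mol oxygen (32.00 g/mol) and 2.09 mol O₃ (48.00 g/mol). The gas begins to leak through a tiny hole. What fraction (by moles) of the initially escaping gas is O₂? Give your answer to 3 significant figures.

Rate_i ∝ x_i/√M_i (Graham's law weighted by mole fraction), so the effusate composition follows n_i/√M_i.
x_O₂(eff) = (n_O₂/√M_O₂) / (n_O₂/√M_O₂ + n_O₃/√M_O₃)
= (0.464/√32.00) / (0.464/√32.00 + 2.09/√48.00) = 0.08202/(0.08202 + 0.3017) = 0.214.

0.214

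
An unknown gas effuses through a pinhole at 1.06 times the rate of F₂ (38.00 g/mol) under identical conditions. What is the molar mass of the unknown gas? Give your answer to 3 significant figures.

From Graham's law, rate_X/rate_F₂ = √(M_F₂/M_X).
1.06 = √(38.00/M_X)
M_X = 38.00 / 1.06² = 38.00 / 1.124 = 33.8 g/mol

33.8 g/mol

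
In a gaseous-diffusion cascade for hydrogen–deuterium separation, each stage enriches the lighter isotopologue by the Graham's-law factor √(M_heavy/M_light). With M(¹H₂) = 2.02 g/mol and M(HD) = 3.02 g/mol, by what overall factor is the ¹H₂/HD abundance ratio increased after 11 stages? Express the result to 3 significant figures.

The single-stage factor is √(M_heavy/M_light), so 11 stages give [√(3.02/2.02)]^11 = (3.02/2.02)^(11/2).
= 1.49505^(11/2) = 9.13.

9.13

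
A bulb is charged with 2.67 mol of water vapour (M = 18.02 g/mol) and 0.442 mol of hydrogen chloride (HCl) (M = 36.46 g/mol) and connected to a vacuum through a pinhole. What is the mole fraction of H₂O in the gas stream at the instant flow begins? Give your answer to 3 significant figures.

Each component's effusion rate ∝ (its partial pressure)·(1/√M) ∝ n_i/√M_i.
x_H₂O(eff) = (n_H₂O/√M_H₂O) / (n_H₂O/√M_H₂O + n_HCl/√M_HCl)
= (2.67/√18.02) / (2.67/√18.02 + 0.442/√36.46) = 0.6290/(0.6290 + 0.07320) = 0.896.

0.896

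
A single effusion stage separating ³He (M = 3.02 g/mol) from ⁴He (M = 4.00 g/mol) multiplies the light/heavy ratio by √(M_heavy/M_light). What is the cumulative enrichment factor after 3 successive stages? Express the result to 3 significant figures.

1.52

Each stage multiplies the ratio by α = √(4.00/3.02), so after 3 stages the overall factor is α^3 = (4.00/3.02)^(3/2).
= 1.32450^(3/2) = 1.52.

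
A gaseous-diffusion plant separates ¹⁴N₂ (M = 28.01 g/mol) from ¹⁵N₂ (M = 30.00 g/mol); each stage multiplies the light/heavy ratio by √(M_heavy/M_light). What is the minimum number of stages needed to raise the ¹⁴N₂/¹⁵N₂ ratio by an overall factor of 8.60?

With α = √(30.00/28.01) per stage, ln α = ½ ln(1.07105) = 0.03432.
Need α^N ≥ 8.60 ⇒ N ≥ ln(8.60) / ln α = 2.152 / 0.03432 = 62.70.
Rounding up, N = 63 stages.

63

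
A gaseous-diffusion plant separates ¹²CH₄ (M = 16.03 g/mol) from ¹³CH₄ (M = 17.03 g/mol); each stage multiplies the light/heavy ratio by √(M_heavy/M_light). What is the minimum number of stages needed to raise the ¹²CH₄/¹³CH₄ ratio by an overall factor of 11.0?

80

Single-stage factor α = √(17.03/16.03), so ln α = ½ ln(1.06238) = 0.03026.
Need α^N ≥ 11.0 ⇒ N ≥ ln(11.0) / ln α = 2.398 / 0.03026 = 79.25.
Minimum whole number of stages: N = 80.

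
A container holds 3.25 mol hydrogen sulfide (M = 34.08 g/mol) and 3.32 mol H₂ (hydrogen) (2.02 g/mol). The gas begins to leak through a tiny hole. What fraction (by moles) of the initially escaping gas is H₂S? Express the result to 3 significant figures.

Effusion rate of each component ∝ n_i/√M_i (partial pressure × 1/√M).
So x_H₂S in the escaping gas = (n_H₂S/√M_H₂S) / Σ(n_i/√M_i)
= (3.25/√34.08) / (3.25/√34.08 + 3.32/√2.02) = 0.5567/(0.5567 + 2.336) = 0.192.

0.192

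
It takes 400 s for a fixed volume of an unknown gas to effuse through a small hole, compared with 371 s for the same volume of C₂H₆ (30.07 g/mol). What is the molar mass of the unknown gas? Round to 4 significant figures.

From Graham's law, t_X/t_C₂H₆ = √(M_X/M_C₂H₆).
400/371 = 1.078 = √(M_X/30.07)
M_X = 30.07 × 1.078² = 30.07 × 1.162 = 34.95 g/mol

34.95 g/mol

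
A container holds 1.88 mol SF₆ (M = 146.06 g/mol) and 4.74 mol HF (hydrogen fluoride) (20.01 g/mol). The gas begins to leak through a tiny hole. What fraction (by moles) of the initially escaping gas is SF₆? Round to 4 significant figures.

0.1280

Effusion rate of each component ∝ n_i/√M_i (partial pressure × 1/√M).
Mole fraction of SF₆ in the effusate = (n_SF₆/√M_SF₆) / (n_SF₆/√M_SF₆ + n_HF/√M_HF)
= (1.88/√146.06) / (1.88/√146.06 + 4.74/√20.01) = 0.1556/(0.1556 + 1.060) = 0.1280.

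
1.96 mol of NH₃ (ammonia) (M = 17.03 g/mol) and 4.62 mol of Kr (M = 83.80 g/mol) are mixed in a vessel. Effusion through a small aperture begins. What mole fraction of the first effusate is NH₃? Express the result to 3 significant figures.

0.485

Each component's effusion rate ∝ (its partial pressure)·(1/√M) ∝ n_i/√M_i.
Mole fraction of NH₃ in the effusate = (n_NH₃/√M_NH₃) / (n_NH₃/√M_NH₃ + n_Kr/√M_Kr)
= (1.96/√17.03) / (1.96/√17.03 + 4.62/√83.80) = 0.4750/(0.4750 + 0.5047) = 0.485.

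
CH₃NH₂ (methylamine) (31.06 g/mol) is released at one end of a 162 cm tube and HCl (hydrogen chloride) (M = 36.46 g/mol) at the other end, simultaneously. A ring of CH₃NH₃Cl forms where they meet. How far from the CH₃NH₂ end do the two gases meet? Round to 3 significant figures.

In equal time, each gas travels a distance ∝ its rate ∝ 1/√M, so d_CH₃NH₂/d_HCl = √(M_HCl/M_CH₃NH₂) = √(36.46/31.06) = 1.083.
With d_CH₃NH₂ + d_HCl = 162 cm, d_HCl = 162/(1 + 1.083) = 77.76 cm.
d_CH₃NH₂ = 162 − 77.76 = 84.2 cm.

84.2 cm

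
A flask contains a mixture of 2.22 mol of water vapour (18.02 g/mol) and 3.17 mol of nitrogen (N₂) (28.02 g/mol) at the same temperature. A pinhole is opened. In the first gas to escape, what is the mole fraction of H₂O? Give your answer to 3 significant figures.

0.466

Effusion rate of each component ∝ n_i/√M_i (partial pressure × 1/√M).
x_H₂O(eff) = (n_H₂O/√M_H₂O) / (n_H₂O/√M_H₂O + n_N₂/√M_N₂)
= (2.22/√18.02) / (2.22/√18.02 + 3.17/√28.02) = 0.5230/(0.5230 + 0.5989) = 0.466.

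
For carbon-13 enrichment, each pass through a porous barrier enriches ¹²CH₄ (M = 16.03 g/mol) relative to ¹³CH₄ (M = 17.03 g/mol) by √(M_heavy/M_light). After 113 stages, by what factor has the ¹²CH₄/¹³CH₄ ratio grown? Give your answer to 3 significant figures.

The single-stage factor is √(M_heavy/M_light), so 113 stages give [√(17.03/16.03)]^113 = (17.03/16.03)^(113/2).
= 1.06238^(113/2) = 30.5.

30.5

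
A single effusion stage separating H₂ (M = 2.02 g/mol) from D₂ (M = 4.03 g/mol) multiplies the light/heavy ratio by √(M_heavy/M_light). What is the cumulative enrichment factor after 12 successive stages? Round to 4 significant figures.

After 12 stages the ratio has grown by (√(4.03/2.02))^12 = (4.03/2.02)^(12/2).
= 1.99505^6 = 63.06.

63.06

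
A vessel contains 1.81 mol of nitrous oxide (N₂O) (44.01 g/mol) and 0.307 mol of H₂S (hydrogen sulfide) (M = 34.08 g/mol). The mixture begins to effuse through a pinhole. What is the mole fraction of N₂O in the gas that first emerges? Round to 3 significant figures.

Rate_i ∝ x_i/√M_i (Graham's law weighted by mole fraction), so the effusate composition follows n_i/√M_i.
Mole fraction of N₂O in the effusate = (n_N₂O/√M_N₂O) / (n_N₂O/√M_N₂O + n_H₂S/√M_H₂S)
= (1.81/√44.01) / (1.81/√44.01 + 0.307/√34.08) = 0.2728/(0.2728 + 0.05259) = 0.838.

0.838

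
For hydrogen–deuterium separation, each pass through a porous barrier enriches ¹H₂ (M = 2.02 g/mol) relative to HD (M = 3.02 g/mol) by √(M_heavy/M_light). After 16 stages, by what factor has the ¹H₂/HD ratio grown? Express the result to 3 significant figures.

25.0

The single-stage factor is √(M_heavy/M_light), so 16 stages give [√(3.02/2.02)]^16 = (3.02/2.02)^(16/2).
= 1.49505^8 = 25.0.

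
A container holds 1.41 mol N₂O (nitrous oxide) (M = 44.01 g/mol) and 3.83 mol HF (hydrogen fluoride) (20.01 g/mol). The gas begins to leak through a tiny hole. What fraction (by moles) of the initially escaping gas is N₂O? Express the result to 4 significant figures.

Each component's effusion rate ∝ (its partial pressure)·(1/√M) ∝ n_i/√M_i.
x_N₂O(eff) = (n_N₂O/√M_N₂O) / (n_N₂O/√M_N₂O + n_HF/√M_HF)
= (1.41/√44.01) / (1.41/√44.01 + 3.83/√20.01) = 0.2125/(0.2125 + 0.8562) = 0.1989.

0.1989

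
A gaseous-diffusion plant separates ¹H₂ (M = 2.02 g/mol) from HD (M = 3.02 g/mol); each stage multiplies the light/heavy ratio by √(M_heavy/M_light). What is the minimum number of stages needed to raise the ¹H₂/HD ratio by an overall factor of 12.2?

13

Per stage α = (3.02/2.02)^(1/2) = 1.49505^0.5, giving ln α = 0.2011.
Need α^N ≥ 12.2 ⇒ N ≥ ln(12.2) / ln α = 2.501 / 0.2011 = 12.44.
Rounding up, N = 13 stages.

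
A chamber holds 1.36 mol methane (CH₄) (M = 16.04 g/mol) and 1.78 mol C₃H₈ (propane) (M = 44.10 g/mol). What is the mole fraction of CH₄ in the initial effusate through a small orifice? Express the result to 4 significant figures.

0.5589

Rate_i ∝ x_i/√M_i (Graham's law weighted by mole fraction), so the effusate composition follows n_i/√M_i.
So x_CH₄ in the escaping gas = (n_CH₄/√M_CH₄) / Σ(n_i/√M_i)
= (1.36/√16.04) / (1.36/√16.04 + 1.78/√44.10) = 0.3396/(0.3396 + 0.2680) = 0.5589.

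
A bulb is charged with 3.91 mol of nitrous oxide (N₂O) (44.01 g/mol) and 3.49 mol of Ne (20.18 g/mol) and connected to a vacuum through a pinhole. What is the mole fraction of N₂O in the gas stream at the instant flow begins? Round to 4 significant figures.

0.4314

The effusion rate of species i is ∝ p_i/√M_i ∝ n_i/√M_i.
So x_N₂O in the escaping gas = (n_N₂O/√M_N₂O) / Σ(n_i/√M_i)
= (3.91/√44.01) / (3.91/√44.01 + 3.49/√20.18) = 0.5894/(0.5894 + 0.7769) = 0.4314.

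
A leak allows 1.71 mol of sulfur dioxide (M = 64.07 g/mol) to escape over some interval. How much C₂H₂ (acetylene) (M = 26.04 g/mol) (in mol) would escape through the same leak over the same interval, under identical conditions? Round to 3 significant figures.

2.68 mol

Since effusion rate ∝ 1/√M, rate_C₂H₂/rate_SO₂ = √(M_SO₂/M_C₂H₂) = √(64.07/26.04) = √2.460 = 1.569.
So the amount for C₂H₂ is 1.71 × 1.569 = 2.68 mol.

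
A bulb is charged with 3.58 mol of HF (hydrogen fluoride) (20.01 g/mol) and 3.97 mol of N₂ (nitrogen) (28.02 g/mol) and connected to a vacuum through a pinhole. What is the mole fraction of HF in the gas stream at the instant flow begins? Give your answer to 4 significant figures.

0.5162

The effusion rate of species i is ∝ p_i/√M_i ∝ n_i/√M_i.
Mole fraction of HF in the effusate = (n_HF/√M_HF) / (n_HF/√M_HF + n_N₂/√M_N₂)
= (3.58/√20.01) / (3.58/√20.01 + 3.97/√28.02) = 0.8003/(0.8003 + 0.7500) = 0.5162.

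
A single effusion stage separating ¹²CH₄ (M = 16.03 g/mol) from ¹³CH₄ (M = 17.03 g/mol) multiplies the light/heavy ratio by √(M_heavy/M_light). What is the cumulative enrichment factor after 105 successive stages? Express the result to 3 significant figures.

Each stage multiplies the ratio by α = √(17.03/16.03), so after 105 stages the overall factor is α^105 = (17.03/16.03)^(105/2).
= 1.06238^(105/2) = 24.0.

24.0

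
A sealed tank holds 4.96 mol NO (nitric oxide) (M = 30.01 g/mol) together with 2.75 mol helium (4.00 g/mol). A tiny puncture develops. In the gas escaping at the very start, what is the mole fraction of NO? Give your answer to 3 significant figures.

The effusion rate of species i is ∝ p_i/√M_i ∝ n_i/√M_i.
x_NO(eff) = (n_NO/√M_NO) / (n_NO/√M_NO + n_He/√M_He)
= (4.96/√30.01) / (4.96/√30.01 + 2.75/√4.00) = 0.9054/(0.9054 + 1.375) = 0.397.

0.397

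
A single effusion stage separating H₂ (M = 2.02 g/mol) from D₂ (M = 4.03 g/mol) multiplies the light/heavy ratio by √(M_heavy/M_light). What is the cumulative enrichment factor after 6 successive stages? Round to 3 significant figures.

After 6 stages the ratio has grown by (√(4.03/2.02))^6 = (4.03/2.02)^(6/2).
= 1.99505^3 = 7.94.

7.94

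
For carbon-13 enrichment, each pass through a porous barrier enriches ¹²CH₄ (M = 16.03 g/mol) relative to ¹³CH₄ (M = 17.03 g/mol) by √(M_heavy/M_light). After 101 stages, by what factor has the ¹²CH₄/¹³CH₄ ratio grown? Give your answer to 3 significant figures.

After 101 stages the ratio has grown by (√(17.03/16.03))^101 = (17.03/16.03)^(101/2).
= 1.06238^(101/2) = 21.2.

21.2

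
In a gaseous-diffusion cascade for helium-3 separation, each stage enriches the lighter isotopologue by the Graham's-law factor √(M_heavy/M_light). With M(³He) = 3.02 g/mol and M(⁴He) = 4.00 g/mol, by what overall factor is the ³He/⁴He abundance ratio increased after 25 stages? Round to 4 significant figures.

Each stage multiplies the ratio by α = √(4.00/3.02), so after 25 stages the overall factor is α^25 = (4.00/3.02)^(25/2).
= 1.32450^(25/2) = 33.55.

33.55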